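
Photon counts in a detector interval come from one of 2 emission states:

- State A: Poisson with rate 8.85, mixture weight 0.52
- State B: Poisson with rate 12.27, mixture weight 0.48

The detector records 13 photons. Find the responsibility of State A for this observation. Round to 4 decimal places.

0.3213

Apply Bayes' rule: the posterior for each component is proportional to its prior times its likelihood at x.
Component likelihoods at x = 13 photons:
  p_A = e^(−8.85)·8.85^13/13! = 0.0470409
  p_B = e^(−12.27)·12.27^13/13! = 0.107623
Weight by the priors:
  π_A·p_A = 0.52 × 0.0470409 = 0.0244613
  π_B·p_B = 0.48 × 0.107623 = 0.0516591
Sum: 0.0244613 + 0.0516591 = 0.0761204
Responsibility of State A: 0.0244613 / 0.0761204 ≈ 0.3213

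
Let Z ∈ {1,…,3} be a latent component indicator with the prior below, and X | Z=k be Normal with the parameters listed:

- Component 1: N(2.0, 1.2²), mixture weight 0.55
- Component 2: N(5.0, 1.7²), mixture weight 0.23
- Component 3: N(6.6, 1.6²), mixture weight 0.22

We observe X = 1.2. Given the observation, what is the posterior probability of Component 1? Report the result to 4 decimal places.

Apply Bayes' rule: the posterior for each component is proportional to its prior times its likelihood at x.
Component likelihoods at x = 1.2:
  f_1 = (1/(1.2·√(2π)))·exp(−(1.2−2.0)²/(2·1.2²)) = 0.332452·exp(-0.22222) = 0.266207
  f_2 = (1/(1.7·√(2π)))·exp(−(1.2−5.0)²/(2·1.7²)) = 0.234672·exp(-2.49827) = 0.0192964
  f_3 = (1/(1.6·√(2π)))·exp(−(1.2−6.6)²/(2·1.6²)) = 0.249339·exp(-5.69531) = 0.000838199
Weight by the priors:
  π_1·f_1 = 0.55 × 0.266207 = 0.146414
  π_2·f_2 = 0.23 × 0.0192964 = 0.00443817
  π_3·f_3 = 0.22 × 0.000838199 = 0.000184404
Marginal: 0.146414 + 0.00443817 + 0.000184404 = 0.151036
P(Component 1 | x) = 0.146414 / 0.151036 ≈ 0.9694

0.9694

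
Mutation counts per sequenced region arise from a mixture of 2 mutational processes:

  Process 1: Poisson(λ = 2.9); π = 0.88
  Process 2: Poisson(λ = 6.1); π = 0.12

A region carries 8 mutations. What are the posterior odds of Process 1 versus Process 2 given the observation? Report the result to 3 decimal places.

0.469

Posterior odds = (π_i f_i(x)) / (π_j f_j(x)); the normalising sum cancels.
Evaluate each component's likelihood at the observed value:
  p_1 = e^(−2.9)·2.9^8/8! = 0.00682668
  p_2 = e^(−6.1)·6.1^8/8! = 0.10664
Odds = (0.88/0.12) × (0.00682668/0.10664) = 7.33333 × 0.0640159 ≈ 0.469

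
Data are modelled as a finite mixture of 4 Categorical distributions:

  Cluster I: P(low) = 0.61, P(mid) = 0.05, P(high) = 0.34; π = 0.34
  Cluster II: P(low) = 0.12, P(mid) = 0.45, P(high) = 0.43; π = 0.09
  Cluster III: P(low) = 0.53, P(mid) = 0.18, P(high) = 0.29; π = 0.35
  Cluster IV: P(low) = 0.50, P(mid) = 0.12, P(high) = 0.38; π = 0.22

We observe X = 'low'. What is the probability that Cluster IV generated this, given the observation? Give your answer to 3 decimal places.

Posterior ∝ prior × likelihood, so P(k | x) ∝ w_k f_k(x); normalise over all components.
Evaluate each component's likelihood at the observed value:
  f_I = P(low | comp) = 0.61
  f_II = P(low | comp) = 0.12
  f_III = P(low | comp) = 0.53
  f_IV = P(low | comp) = 0.50
Multiply by the mixture weights:
  w_I·f_I = 0.34 × 0.61 = 0.2074
  w_II·f_II = 0.09 × 0.12 = 0.0108
  w_III·f_III = 0.35 × 0.53 = 0.1855
  w_IV·f_IV = 0.22 × 0.5 = 0.11
Sum: 0.2074 + 0.0108 + 0.1855 + 0.11 = 0.5137
Responsibility of Cluster IV: 0.11 / 0.5137 ≈ 0.214

0.214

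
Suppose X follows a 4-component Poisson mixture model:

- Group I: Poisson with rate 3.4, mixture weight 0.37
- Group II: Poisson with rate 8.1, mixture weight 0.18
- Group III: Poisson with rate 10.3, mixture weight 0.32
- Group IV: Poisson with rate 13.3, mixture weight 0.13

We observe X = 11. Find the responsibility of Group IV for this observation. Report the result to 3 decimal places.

Apply Bayes' rule: the posterior for each component is proportional to its prior times its likelihood at x.
Poisson probabilities:
  L_I = 0.000586828
  L_II = 0.0748849
  L_III = 0.116633
  L_IV = 0.0966264
Prior × likelihood for each component:
  P(Z=I)·L_I = 0.37 × 0.000586828 = 0.000217127
  P(Z=II)·L_II = 0.18 × 0.0748849 = 0.0134793
  P(Z=III)·L_III = 0.32 × 0.116633 = 0.0373225
  P(Z=IV)·L_IV = 0.13 × 0.0966264 = 0.0125614
Normaliser: 0.000217127 + 0.0134793 + 0.0373225 + 0.0125614 = 0.0635803
So the posterior for Group IV is 0.0125614 / 0.0635803 ≈ 0.198.

0.198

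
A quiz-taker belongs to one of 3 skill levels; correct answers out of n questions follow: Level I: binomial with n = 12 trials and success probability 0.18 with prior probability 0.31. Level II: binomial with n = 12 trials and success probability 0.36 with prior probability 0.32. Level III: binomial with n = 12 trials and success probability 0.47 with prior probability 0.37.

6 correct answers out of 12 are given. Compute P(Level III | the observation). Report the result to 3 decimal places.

0.634

P(component k | x) = w_k·f_k(x) / marginal(x), where marginal(x) = Σ_j w_j·f_j(x).
Evaluate each component's likelihood at the observed value:
  L_I = C(12,6)·0.18^6·0.82^6 = 924·3.40122e-05·0.304007 = 0.00955411
  L_II = C(12,6)·0.36^6·0.64^6 = 924·0.00217678·0.0687195 = 0.138219
  L_III = C(12,6)·0.47^6·0.53^6 = 924·0.0107792·0.0221644 = 0.220757
Prior × likelihood for each component:
  w_I·L_I = 0.31 × 0.00955411 = 0.00296177
  w_II·L_II = 0.32 × 0.138219 = 0.04423
  w_III·L_III = 0.37 × 0.220757 = 0.0816801
Denominator: 0.00296177 + 0.04423 + 0.0816801 = 0.128872
P(Level III | x) ≈ 0.634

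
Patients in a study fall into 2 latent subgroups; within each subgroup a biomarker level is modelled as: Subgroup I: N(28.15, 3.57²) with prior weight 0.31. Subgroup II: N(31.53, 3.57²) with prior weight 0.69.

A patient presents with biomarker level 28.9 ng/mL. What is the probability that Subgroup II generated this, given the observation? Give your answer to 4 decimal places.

0.6343

Apply Bayes' rule: the posterior for each component is proportional to its prior times its likelihood at x.
Normal densities:
  p_I = 0.10931
  p_II = 0.0851906
Prior × likelihood for each component:
  P(Z=I)·p_I = 0.31 × 0.10931 = 0.033886
  P(Z=II)·p_II = 0.69 × 0.0851906 = 0.0587815
Denominator: 0.033886 + 0.0587815 = 0.0926675
So the posterior for Subgroup II is 0.0587815 / 0.0926675 ≈ 0.6343.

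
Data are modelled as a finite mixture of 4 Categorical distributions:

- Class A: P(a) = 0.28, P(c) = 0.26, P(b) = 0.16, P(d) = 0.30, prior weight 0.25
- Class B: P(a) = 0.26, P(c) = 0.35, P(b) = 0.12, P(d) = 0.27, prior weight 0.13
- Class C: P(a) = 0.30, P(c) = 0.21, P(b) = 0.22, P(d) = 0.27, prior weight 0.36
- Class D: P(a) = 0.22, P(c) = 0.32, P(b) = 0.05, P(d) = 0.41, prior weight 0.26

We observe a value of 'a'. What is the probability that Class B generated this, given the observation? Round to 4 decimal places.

0.1257

Posterior ∝ prior × likelihood, so P(k | x) ∝ π_k f_k(x); normalise over all components.
Evaluate each component's likelihood at the observed value:
  L_A = P(a | comp) = 0.28
  L_B = P(a | comp) = 0.26
  L_C = P(a | comp) = 0.30
  L_D = P(a | comp) = 0.22
Weight by the priors:
  π_A·L_A = 0.25 × 0.28 = 0.07
  π_B·L_B = 0.13 × 0.26 = 0.0338
  π_C·L_C = 0.36 × 0.3 = 0.108
  π_D·L_D = 0.26 × 0.22 = 0.0572
Evidence: 0.07 + 0.0338 + 0.108 + 0.0572 = 0.269
So the posterior for Class B is 0.0338 / 0.269 ≈ 0.1257.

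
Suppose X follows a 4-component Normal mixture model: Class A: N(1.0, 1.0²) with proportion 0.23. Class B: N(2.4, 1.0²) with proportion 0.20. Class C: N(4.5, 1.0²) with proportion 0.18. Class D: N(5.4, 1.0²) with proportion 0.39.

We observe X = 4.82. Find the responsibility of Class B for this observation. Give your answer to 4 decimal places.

0.0209

Posterior ∝ prior × likelihood, so P(k | x) ∝ P(Z=k) f_k(x); normalise over all components.
Evaluate each component's likelihood at the observed value:
  L_A = (1/(1.0·√(2π)))·exp(−(4.82−1.0)²/(2·1.0²)) = 0.398942·exp(-7.29620) = 0.000270527
  L_B = (1/(1.0·√(2π)))·exp(−(4.82−2.4)²/(2·1.0²)) = 0.398942·exp(-2.92820) = 0.0213407
  L_C = (1/(1.0·√(2π)))·exp(−(4.82−4.5)²/(2·1.0²)) = 0.398942·exp(-0.05120) = 0.379031
  L_D = (1/(1.0·√(2π)))·exp(−(4.82−5.4)²/(2·1.0²)) = 0.398942·exp(-0.16820) = 0.33718
Multiply by the mixture weights:
  P(Z=A)·L_A = 0.23 × 0.000270527 = 6.22212e-05
  P(Z=B)·L_B = 0.20 × 0.0213407 = 0.00426814
  P(Z=C)·L_C = 0.18 × 0.379031 = 0.0682255
  P(Z=D)·L_D = 0.39 × 0.33718 = 0.1315
Denominator: 6.22212e-05 + 0.00426814 + 0.0682255 + 0.1315 = 0.204056
So the posterior for Class B is 0.00426814 / 0.204056 ≈ 0.0209.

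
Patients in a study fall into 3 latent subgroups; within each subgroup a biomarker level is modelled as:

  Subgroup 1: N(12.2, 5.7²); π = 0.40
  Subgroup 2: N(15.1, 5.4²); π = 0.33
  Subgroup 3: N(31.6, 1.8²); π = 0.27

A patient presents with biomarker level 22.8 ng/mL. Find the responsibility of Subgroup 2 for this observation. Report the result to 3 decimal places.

0.640

Posterior ∝ prior × likelihood, so P(k | x) ∝ P(Z=k) f_k(x); normalise over all components.
Evaluate each component's likelihood at the observed value:
  L_1 = (1/(5.7·√(2π)))·exp(−(22.8−12.2)²/(2·5.7²)) = 0.069990·exp(-1.72915) = 0.0124187
  L_2 = (1/(5.4·√(2π)))·exp(−(22.8−15.1)²/(2·5.4²)) = 0.073878·exp(-1.01663) = 0.02673
  L_3 = (1/(1.8·√(2π)))·exp(−(22.8−31.6)²/(2·1.8²)) = 0.221635·exp(-11.95062) = 1.43071e-06
Multiply by the mixture weights:
  P(Z=1)·L_1 = 0.40 × 0.0124187 = 0.00496748
  P(Z=2)·L_2 = 0.33 × 0.02673 = 0.00882089
  P(Z=3)·L_3 = 0.27 × 1.43071e-06 = 3.86291e-07
Sum: 0.00496748 + 0.00882089 + 3.86291e-07 = 0.0137888
P(Subgroup 2 | x) = 0.00882089 / 0.0137888 ≈ 0.640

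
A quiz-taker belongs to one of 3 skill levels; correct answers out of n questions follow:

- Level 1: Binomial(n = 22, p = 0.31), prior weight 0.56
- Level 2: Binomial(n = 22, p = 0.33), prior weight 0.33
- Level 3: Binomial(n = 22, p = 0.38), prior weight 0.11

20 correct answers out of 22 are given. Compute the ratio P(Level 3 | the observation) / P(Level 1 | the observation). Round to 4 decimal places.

The posterior odds equal the prior odds times the likelihood ratio: (π_i/π_j)·(f_i(x)/f_j(x)).
Binomial probabilities:
  p_1 = C(22,20)·0.31^20·0.69^2 = 231·6.71791e-11·0.4761 = 7.38829e-09
  p_2 = C(22,20)·0.33^20·0.67^2 = 231·2.34573e-10·0.4489 = 2.43243e-08
  p_3 = C(22,20)·0.38^20·0.62^2 = 231·3.94159e-09·0.3844 = 3.49999e-07
Odds = (0.11/0.56) × (3.49999e-07/7.38829e-09) = 0.196429 × 47.3722 ≈ 9.3052

9.3052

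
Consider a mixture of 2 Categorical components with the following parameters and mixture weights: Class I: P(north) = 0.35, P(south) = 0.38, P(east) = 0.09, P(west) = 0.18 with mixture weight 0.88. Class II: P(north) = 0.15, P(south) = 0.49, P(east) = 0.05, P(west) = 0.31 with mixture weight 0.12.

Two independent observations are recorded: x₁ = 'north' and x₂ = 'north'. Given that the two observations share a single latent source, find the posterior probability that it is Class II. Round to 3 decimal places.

0.024

Apply Bayes' rule: the posterior for each component is proportional to its prior times its likelihood at x.
Since both observations come from the same component, the likelihood for component k is f_k(x₁)·f_k(x₂).
  p_I = [0.35] × [0.35] = 0.1225
  p_II = [0.15] × [0.15] = 0.0225
Prior × likelihood for each component:
  P(Z=I)·p_I = 0.88 × 0.1225 = 0.1078
  P(Z=II)·p_II = 0.12 × 0.0225 = 0.0027
Normaliser: 0.1078 + 0.0027 = 0.1105
P(Class II | data) ≈ 0.024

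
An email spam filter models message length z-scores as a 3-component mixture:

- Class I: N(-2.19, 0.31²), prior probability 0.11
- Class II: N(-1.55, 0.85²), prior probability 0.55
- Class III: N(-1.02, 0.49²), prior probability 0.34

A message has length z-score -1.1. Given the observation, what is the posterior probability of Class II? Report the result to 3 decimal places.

By Bayes' theorem, P(k | x) = π_k f_k(x) / Σ_j π_j f_j(x).
Component likelihoods at x = -1.1:
  f_I = (1/(0.31·√(2π)))·exp(−(-1.1−-2.19)²/(2·0.31²)) = 1.286911·exp(-6.18158) = 0.00266024
  f_II = (1/(0.85·√(2π)))·exp(−(-1.1−-1.55)²/(2·0.85²)) = 0.469344·exp(-0.14014) = 0.407971
  f_III = (1/(0.49·√(2π)))·exp(−(-1.1−-1.02)²/(2·0.49²)) = 0.814168·exp(-0.01333) = 0.803389
Unnormalised posteriors:
  π_I·f_I = 0.11 × 0.00266024 = 0.000292627
  π_II·f_II = 0.55 × 0.407971 = 0.224384
  π_III·f_III = 0.34 × 0.803389 = 0.273152
Sum: 0.000292627 + 0.224384 + 0.273152 = 0.497829
Responsibility of Class II: 0.224384 / 0.497829 ≈ 0.451

0.451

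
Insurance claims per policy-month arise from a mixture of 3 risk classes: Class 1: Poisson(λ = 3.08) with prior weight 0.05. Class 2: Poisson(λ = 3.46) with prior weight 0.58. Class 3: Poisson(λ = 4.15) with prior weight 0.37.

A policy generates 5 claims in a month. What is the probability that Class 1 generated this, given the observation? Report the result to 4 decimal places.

0.0378

Apply Bayes' rule: the posterior for each component is proportional to its prior times its likelihood at x.
Evaluate each component's likelihood at the observed value:
  L_1 = e^(−3.08)·3.08^5/5! = 0.106156
  L_2 = e^(−3.46)·3.46^5/5! = 0.129879
  L_3 = e^(−4.15)·4.15^5/5! = 0.16171
Multiply by the mixture weights:
  P(Z=1)·L_1 = 0.05 × 0.106156 = 0.00530781
  P(Z=2)·L_2 = 0.58 × 0.129879 = 0.0753301
  P(Z=3)·L_3 = 0.37 × 0.16171 = 0.0598327
Denominator: 0.00530781 + 0.0753301 + 0.0598327 = 0.140471
Responsibility of Class 1: 0.00530781 / 0.140471 ≈ 0.0378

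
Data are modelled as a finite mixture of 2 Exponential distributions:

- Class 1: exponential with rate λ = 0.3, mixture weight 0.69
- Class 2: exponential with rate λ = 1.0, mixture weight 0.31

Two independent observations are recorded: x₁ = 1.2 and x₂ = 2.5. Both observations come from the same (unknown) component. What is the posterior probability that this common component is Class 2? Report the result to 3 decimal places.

0.272

The responsibility of component k is w_k f_k(x) divided by Σ_j w_j f_j(x).
Since both observations come from the same component, the likelihood for component k is f_k(x₁)·f_k(x₂).
  p_1 = [0.209303] × [0.14171] = 0.0296603
  p_2 = [0.301194] × [0.082085] = 0.0247235
Unnormalised posteriors:
  w_1·p_1 = 0.69 × 0.0296603 = 0.0204656
  w_2·p_2 = 0.31 × 0.0247235 = 0.00766429
Denominator: 0.0204656 + 0.00766429 = 0.0281299
P(Class 2 | x₁,x₂) ≈ 0.272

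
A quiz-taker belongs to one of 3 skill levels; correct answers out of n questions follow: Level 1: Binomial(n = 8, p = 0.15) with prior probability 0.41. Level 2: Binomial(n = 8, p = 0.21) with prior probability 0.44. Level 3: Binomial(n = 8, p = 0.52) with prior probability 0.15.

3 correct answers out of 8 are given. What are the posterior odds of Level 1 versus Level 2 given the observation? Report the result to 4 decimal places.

Posterior odds = (P(Z=i) f_i(x)) / (P(Z=j) f_j(x)); the normalising sum cancels.
Evaluate each component's likelihood at the observed value:
  L_1 = C(8,3)·0.15^3·0.85^5 = 56·0.003375·0.443705 = 0.0838603
  L_2 = C(8,3)·0.21^3·0.79^5 = 56·0.009261·0.307706 = 0.159581
  L_3 = C(8,3)·0.52^3·0.48^5 = 56·0.140608·0.0254804 = 0.200634
Odds = (0.41/0.44) × (0.0838603/0.159581) = 0.931818 × 0.525503 ≈ 0.4897

0.4897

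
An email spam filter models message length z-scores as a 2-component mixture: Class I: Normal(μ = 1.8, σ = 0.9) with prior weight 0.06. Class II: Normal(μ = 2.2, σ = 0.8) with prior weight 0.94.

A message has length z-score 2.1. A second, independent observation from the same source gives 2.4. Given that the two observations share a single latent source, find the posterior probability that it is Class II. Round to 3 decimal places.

0.962

P(component k | x) = π_k·f_k(x) / marginal(x), where marginal(x) = Σ_j π_j·f_j(x).
Since both observations come from the same component, the likelihood for component k is f_k(x₁)·f_k(x₂).
  L_I = [(1/(0.9·√(2π)))·exp(−(2.1−1.8)²/(2·0.9²)) = 0.443269·exp(-0.05556) = 0.419315] × [0.354942] = 0.148832
  L_II = [(1/(0.8·√(2π)))·exp(−(2.1−2.2)²/(2·0.8²)) = 0.498678·exp(-0.00781) = 0.494797] × [0.483335] = 0.239153
Prior × likelihood for each component:
  π_I·L_I = 0.06 × 0.148832 = 0.00892995
  π_II·L_II = 0.94 × 0.239153 = 0.224804
Marginal: 0.00892995 + 0.224804 = 0.233734
P(Class II | x₁,x₂) = 0.224804 / 0.233734 ≈ 0.962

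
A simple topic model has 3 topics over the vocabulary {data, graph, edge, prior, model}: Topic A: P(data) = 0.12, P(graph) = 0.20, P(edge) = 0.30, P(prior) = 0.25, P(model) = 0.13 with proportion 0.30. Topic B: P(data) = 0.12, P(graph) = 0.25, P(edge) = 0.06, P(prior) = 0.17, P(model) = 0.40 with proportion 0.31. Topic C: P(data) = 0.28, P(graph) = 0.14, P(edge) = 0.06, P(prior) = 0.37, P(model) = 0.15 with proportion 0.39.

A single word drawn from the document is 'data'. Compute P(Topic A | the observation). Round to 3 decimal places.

By Bayes' theorem, P(k | x) = π_k f_k(x) / Σ_j π_j f_j(x).
Component likelihoods at x = 'data':
  p_A = 0.12
  p_B = 0.12
  p_C = 0.28
Multiply by the mixture weights:
  π_A·p_A = 0.30 × 0.12 = 0.036
  π_B·p_B = 0.31 × 0.12 = 0.0372
  π_C·p_C = 0.39 × 0.28 = 0.1092
Denominator: 0.036 + 0.0372 + 0.1092 = 0.1824
So the posterior for Topic A is 0.036 / 0.1824 ≈ 0.197.

0.197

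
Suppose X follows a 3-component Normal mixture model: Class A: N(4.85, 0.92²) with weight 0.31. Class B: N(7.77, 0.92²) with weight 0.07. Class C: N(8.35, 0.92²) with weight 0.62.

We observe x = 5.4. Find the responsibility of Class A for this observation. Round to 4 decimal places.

By Bayes' theorem, P(k | x) = π_k f_k(x) / Σ_j π_j f_j(x).
Normal densities:
  L_A = (1/(0.92·√(2π)))·exp(−(5.4−4.85)²/(2·0.92²)) = 0.433633·exp(-0.17870) = 0.362673
  L_B = (1/(0.92·√(2π)))·exp(−(5.4−7.77)²/(2·0.92²)) = 0.433633·exp(-3.31811) = 0.0157067
  L_C = (1/(0.92·√(2π)))·exp(−(5.4−8.35)²/(2·0.92²)) = 0.433633·exp(-5.14089) = 0.00253783
Multiply by the mixture weights:
  π_A·L_A = 0.31 × 0.362673 = 0.112428
  π_B·L_B = 0.07 × 0.0157067 = 0.00109947
  π_C·L_C = 0.62 × 0.00253783 = 0.00157345
Normaliser: 0.112428 + 0.00109947 + 0.00157345 = 0.115101
P(Class A | x) = 0.112428 / 0.115101 ≈ 0.9768

0.9768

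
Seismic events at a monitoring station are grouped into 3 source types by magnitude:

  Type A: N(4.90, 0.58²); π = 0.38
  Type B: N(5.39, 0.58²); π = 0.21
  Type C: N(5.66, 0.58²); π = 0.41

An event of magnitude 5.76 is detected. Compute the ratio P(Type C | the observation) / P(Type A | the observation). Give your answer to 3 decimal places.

3.191

Only the two components matter; the odds are (π_i f_i(x)) / (π_j f_j(x)).
Evaluate each component's likelihood at the observed value:
  f_A = 0.229123
  f_B = 0.561194
  f_C = 0.677684
0.27785 / 0.0870666 ≈ 3.191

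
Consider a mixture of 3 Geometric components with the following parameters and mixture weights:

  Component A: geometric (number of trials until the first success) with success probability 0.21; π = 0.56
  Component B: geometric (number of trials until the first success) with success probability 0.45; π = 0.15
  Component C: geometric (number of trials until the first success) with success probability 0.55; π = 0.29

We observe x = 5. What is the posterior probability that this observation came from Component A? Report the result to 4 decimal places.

Apply Bayes' rule: the posterior for each component is proportional to its prior times its likelihood at x.
Evaluate each component's likelihood at the observed value:
  f_A = 0.0817952
  f_B = 0.0411778
  f_C = 0.0225534
Weight by the priors:
  π_A·f_A = 0.56 × 0.0817952 = 0.0458053
  π_B·f_B = 0.15 × 0.0411778 = 0.00617667
  π_C·f_C = 0.29 × 0.0225534 = 0.0065405
Evidence: 0.0458053 + 0.00617667 + 0.0065405 = 0.0585225
P(Component A | data) ≈ 0.7827

0.7827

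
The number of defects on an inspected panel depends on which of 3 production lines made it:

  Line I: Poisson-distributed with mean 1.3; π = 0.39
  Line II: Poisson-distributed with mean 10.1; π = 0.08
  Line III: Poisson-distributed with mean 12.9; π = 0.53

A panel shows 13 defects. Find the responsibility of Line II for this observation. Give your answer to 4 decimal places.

0.0935

The responsibility of component k is P(Z=k) f_k(x) divided by Σ_j P(Z=j) f_j(x).
Poisson probabilities:
  f_I = e^(−1.3)·1.3^13/13! = 1.32556e-09
  f_II = e^(−10.1)·10.1^13/13! = 0.0750798
  f_III = e^(−12.9)·12.9^13/13! = 0.109897
Prior × likelihood for each component:
  P(Z=I)·f_I = 0.39 × 1.32556e-09 = 5.1697e-10
  P(Z=II)·f_II = 0.08 × 0.0750798 = 0.00600639
  P(Z=III)·f_III = 0.53 × 0.109897 = 0.0582456
Normaliser: 5.1697e-10 + 0.00600639 + 0.0582456 = 0.064252
P(Line II | the observation) = 0.00600639 / 0.064252 ≈ 0.0935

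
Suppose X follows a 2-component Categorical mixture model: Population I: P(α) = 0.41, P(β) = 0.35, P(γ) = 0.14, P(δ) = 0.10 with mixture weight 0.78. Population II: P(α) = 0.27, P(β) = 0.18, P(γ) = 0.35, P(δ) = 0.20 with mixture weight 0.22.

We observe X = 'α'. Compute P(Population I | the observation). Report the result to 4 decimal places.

0.8434

Posterior ∝ prior × likelihood, so P(k | x) ∝ π_k f_k(x); normalise over all components.
Component likelihoods at x = 'α':
  p_I = P(α | comp) = 0.41
  p_II = P(α | comp) = 0.27
Weight by the priors:
  π_I·p_I = 0.78 × 0.41 = 0.3198
  π_II·p_II = 0.22 × 0.27 = 0.0594
Denominator: 0.3198 + 0.0594 = 0.3792
P(Population I | data) = 0.3198 / 0.3792 ≈ 0.8434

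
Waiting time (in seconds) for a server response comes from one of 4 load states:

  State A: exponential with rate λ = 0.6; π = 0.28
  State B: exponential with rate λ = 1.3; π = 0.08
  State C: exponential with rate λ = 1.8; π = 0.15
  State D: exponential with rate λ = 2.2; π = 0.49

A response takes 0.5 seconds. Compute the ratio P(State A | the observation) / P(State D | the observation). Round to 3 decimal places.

0.347

Posterior odds = (w_i f_i(x)) / (w_j f_j(x)); the normalising sum cancels.
Exponential densities:
  L_A = 0.6·e^(−0.6·0.5) = 0.6·e^(−0.3000) = 0.444491
  L_B = 1.3·e^(−1.3·0.5) = 1.3·e^(−0.6500) = 0.67866
  L_C = 1.8·e^(−1.8·0.5) = 1.8·e^(−0.9000) = 0.731825
  L_D = 2.2·e^(−2.2·0.5) = 2.2·e^(−1.1000) = 0.732316
Posterior odds = (w_A·L_A) / (w_D·L_D) = (0.28·0.444491) / (0.49·0.732316) = 0.124457 / 0.358835 ≈ 0.347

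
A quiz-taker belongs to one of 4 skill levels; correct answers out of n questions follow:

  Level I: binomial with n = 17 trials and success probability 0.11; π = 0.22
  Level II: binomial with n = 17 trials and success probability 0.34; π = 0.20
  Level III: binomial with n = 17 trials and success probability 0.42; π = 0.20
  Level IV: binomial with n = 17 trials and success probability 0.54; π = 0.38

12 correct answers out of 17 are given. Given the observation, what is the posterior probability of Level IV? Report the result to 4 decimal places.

The responsibility of component k is π_k f_k(x) divided by Σ_j π_j f_j(x).
Component likelihoods at x = 12 correct answers out of 17:
  L_I = 1.08446e-08
  L_II = 0.00184934
  L_III = 0.0122372
  L_IV = 0.0783546
Weight by the priors:
  π_I·L_I = 0.22 × 1.08446e-08 = 2.38581e-09
  π_II·L_II = 0.20 × 0.00184934 = 0.000369868
  π_III·L_III = 0.20 × 0.0122372 = 0.00244744
  π_IV·L_IV = 0.38 × 0.0783546 = 0.0297748
Normaliser: 2.38581e-09 + 0.000369868 + 0.00244744 + 0.0297748 = 0.0325921
Responsibility of Level IV: 0.0297748 / 0.0325921 ≈ 0.9136

0.9136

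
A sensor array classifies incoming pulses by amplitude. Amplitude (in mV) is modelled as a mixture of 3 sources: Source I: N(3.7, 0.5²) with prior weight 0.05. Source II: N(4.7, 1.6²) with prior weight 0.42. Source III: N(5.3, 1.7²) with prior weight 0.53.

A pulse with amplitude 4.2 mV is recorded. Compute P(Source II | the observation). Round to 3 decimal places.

P(component k | x) = π_k·f_k(x) / marginal(x), where marginal(x) = Σ_j π_j·f_j(x).
Component likelihoods at x = 4.2 mV:
  L_I = (1/(0.5·√(2π)))·exp(−(4.2−3.7)²/(2·0.5²)) = 0.797885·exp(-0.50000) = 0.483941
  L_II = (1/(1.6·√(2π)))·exp(−(4.2−4.7)²/(2·1.6²)) = 0.249339·exp(-0.04883) = 0.237457
  L_III = (1/(1.7·√(2π)))·exp(−(4.2−5.3)²/(2·1.7²)) = 0.234672·exp(-0.20934) = 0.190346
Unnormalised posteriors:
  π_I·L_I = 0.05 × 0.483941 = 0.0241971
  π_II·L_II = 0.42 × 0.237457 = 0.0997318
  π_III·L_III = 0.53 × 0.190346 = 0.100884
Normaliser: 0.0241971 + 0.0997318 + 0.100884 = 0.224812
So the posterior for Source II is 0.0997318 / 0.224812 ≈ 0.444.

0.444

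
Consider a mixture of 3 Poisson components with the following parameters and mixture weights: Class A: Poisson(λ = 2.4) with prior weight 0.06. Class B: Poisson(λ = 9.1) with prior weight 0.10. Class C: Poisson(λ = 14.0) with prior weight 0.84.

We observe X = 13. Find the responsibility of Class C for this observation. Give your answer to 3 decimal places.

The responsibility of component k is π_k f_k(x) divided by Σ_j π_j f_j(x).
Component likelihoods at x = 13:
  f_A = 1.27691e-06
  f_B = 0.0526233
  f_C = 0.105989
Weight by the priors:
  π_A·f_A = 0.06 × 1.27691e-06 = 7.66144e-08
  π_B·f_B = 0.10 × 0.0526233 = 0.00526233
  π_C·f_C = 0.84 × 0.105989 = 0.0890309
Evidence: 7.66144e-08 + 0.00526233 + 0.0890309 = 0.0942933
Responsibility of Class C: 0.0890309 / 0.0942933 ≈ 0.944

0.944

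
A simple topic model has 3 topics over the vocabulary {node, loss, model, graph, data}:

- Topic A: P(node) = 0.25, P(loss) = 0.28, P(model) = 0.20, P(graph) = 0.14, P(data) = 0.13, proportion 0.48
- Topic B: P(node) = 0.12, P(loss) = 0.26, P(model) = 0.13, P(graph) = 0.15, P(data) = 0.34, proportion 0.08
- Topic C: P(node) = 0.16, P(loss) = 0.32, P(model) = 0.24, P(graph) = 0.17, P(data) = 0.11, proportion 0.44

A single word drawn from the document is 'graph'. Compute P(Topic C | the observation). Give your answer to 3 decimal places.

0.486

The responsibility of component k is π_k f_k(x) divided by Σ_j π_j f_j(x).
Component likelihoods at x = 'graph':
  p_A = 0.14
  p_B = 0.15
  p_C = 0.17
Prior × likelihood for each component:
  π_A·p_A = 0.48 × 0.14 = 0.0672
  π_B·p_B = 0.08 × 0.15 = 0.012
  π_C·p_C = 0.44 × 0.17 = 0.0748
Normaliser: 0.0672 + 0.012 + 0.0748 = 0.154
Responsibility of Topic C: 0.0748 / 0.154 ≈ 0.486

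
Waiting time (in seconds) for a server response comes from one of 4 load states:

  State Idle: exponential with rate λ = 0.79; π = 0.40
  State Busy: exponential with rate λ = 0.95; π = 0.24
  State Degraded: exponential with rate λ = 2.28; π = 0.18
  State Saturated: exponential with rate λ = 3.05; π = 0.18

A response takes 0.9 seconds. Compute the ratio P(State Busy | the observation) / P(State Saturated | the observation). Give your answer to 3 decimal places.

2.749

Posterior odds = (π_i f_i(x)) / (π_j f_j(x)); the normalising sum cancels.
Evaluate each component's likelihood at the observed value:
  f_Idle = 0.79·e^(−0.79·0.9) = 0.79·e^(−0.7110) = 0.388011
  f_Busy = 0.95·e^(−0.95·0.9) = 0.95·e^(−0.8550) = 0.404019
  f_Degraded = 2.28·e^(−2.28·0.9) = 2.28·e^(−2.0520) = 0.292929
  f_Saturated = 3.05·e^(−3.05·0.9) = 3.05·e^(−2.7450) = 0.195957
Posterior odds = (π_Busy·f_Busy) / (π_Saturated·f_Saturated) = (0.24·0.404019) / (0.18·0.195957) = 0.0969646 / 0.0352723 ≈ 2.749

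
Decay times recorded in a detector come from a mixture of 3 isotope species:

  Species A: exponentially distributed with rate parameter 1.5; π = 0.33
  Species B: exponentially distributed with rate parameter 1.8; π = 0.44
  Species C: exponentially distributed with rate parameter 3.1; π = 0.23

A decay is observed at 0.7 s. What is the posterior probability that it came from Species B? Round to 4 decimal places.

P(component k | x) = π_k·f_k(x) / marginal(x), where marginal(x) = Σ_j π_j·f_j(x).
Component likelihoods at x = 0.7 s:
  f_A = 1.5·e^(−1.5·0.7) = 1.5·e^(−1.0500) = 0.524907
  f_B = 1.8·e^(−1.8·0.7) = 1.8·e^(−1.2600) = 0.510577
  f_C = 3.1·e^(−3.1·0.7) = 3.1·e^(−2.1700) = 0.353951
Weight by the priors:
  π_A·f_A = 0.33 × 0.524907 = 0.173219
  π_B·f_B = 0.44 × 0.510577 = 0.224654
  π_C·f_C = 0.23 × 0.353951 = 0.0814086
Normaliser: 0.173219 + 0.224654 + 0.0814086 = 0.479282
Responsibility of Species B: 0.224654 / 0.479282 ≈ 0.4687

0.4687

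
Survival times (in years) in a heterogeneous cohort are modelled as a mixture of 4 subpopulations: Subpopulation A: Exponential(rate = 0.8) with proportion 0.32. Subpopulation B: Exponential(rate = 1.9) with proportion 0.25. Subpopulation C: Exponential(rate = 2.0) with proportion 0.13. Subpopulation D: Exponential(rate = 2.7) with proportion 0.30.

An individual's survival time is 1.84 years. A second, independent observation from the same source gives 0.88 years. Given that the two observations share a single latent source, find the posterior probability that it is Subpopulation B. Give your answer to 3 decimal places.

0.160

By Bayes' theorem, P(k | x) = w_k f_k(x) / Σ_j w_j f_j(x).
Since both observations come from the same component, the likelihood for component k is f_k(x₁)·f_k(x₂).
  p_A = [0.8·e^(−0.8·1.84) = 0.8·e^(−1.4720) = 0.183573] × [0.395682] = 0.0726365
  p_B = [1.9·e^(−1.9·1.84) = 1.9·e^(−3.4960) = 0.057605] × [0.356955] = 0.0205624
  p_C = [2.0·e^(−2.0·1.84) = 2.0·e^(−3.6800) = 0.0504459] × [0.34409] = 0.0173579
  p_D = [2.7·e^(−2.7·1.84) = 2.7·e^(−4.9680) = 0.018784] × [0.250888] = 0.00471269
Unnormalised posteriors:
  w_A·p_A = 0.32 × 0.0726365 = 0.0232437
  w_B·p_B = 0.25 × 0.0205624 = 0.00514059
  w_C·p_C = 0.13 × 0.0173579 = 0.00225653
  w_D·p_D = 0.30 × 0.00471269 = 0.00141381
Marginal: 0.0232437 + 0.00514059 + 0.00225653 + 0.00141381 = 0.0320546
So the posterior for Subpopulation B is 0.00514059 / 0.0320546 ≈ 0.160.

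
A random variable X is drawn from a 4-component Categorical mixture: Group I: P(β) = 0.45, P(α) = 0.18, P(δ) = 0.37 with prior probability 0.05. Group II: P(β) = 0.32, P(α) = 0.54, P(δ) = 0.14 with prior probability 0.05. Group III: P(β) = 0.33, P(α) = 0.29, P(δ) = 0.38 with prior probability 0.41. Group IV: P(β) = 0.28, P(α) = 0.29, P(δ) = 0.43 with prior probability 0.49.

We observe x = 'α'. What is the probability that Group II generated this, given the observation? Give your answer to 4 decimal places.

By Bayes' theorem, P(k | x) = w_k f_k(x) / Σ_j w_j f_j(x).
Evaluate each component's likelihood at the observed value:
  f_I = 0.18
  f_II = 0.54
  f_III = 0.29
  f_IV = 0.29
Weight by the priors:
  w_I·f_I = 0.05 × 0.18 = 0.009
  w_II·f_II = 0.05 × 0.54 = 0.027
  w_III·f_III = 0.41 × 0.29 = 0.1189
  w_IV·f_IV = 0.49 × 0.29 = 0.1421
Evidence: 0.009 + 0.027 + 0.1189 + 0.1421 = 0.297
Responsibility of Group II: 0.027 / 0.297 ≈ 0.0909

0.0909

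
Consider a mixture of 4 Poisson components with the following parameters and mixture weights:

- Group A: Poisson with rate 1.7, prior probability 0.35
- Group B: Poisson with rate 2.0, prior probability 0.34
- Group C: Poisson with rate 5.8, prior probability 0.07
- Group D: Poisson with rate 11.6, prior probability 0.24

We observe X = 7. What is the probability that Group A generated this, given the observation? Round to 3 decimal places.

The responsibility of component k is w_k f_k(x) divided by Σ_j w_j f_j(x).
Component likelihoods at x = 7:
  p_A = 0.00148734
  p_B = 0.00343709
  p_C = 0.132635
  p_D = 0.0513996
Multiply by the mixture weights:
  w_A·p_A = 0.35 × 0.00148734 = 0.00052057
  w_B·p_B = 0.34 × 0.00343709 = 0.00116861
  w_C·p_C = 0.07 × 0.132635 = 0.00928443
  w_D·p_D = 0.24 × 0.0513996 = 0.0123359
Normaliser: 0.00052057 + 0.00116861 + 0.00928443 + 0.0123359 = 0.0233095
Responsibility of Group A: 0.00052057 / 0.0233095 ≈ 0.022

0.022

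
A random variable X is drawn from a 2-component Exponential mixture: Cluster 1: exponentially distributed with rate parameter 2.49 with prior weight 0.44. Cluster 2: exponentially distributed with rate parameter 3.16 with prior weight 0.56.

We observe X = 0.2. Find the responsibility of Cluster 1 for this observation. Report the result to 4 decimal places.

P(component k | x) = π_k·f_k(x) / marginal(x), where marginal(x) = Σ_j π_j·f_j(x).
Evaluate each component's likelihood at the observed value:
  p_1 = 2.49·e^(−2.49·0.2) = 2.49·e^(−0.4980) = 1.51328
  p_2 = 3.16·e^(−3.16·0.2) = 3.16·e^(−0.6320) = 1.67963
Unnormalised posteriors:
  π_1·p_1 = 0.44 × 1.51328 = 0.665845
  π_2·p_2 = 0.56 × 1.67963 = 0.940591
Marginal: 0.665845 + 0.940591 = 1.60644
P(Cluster 1 | data) = 0.665845 / 1.60644 ≈ 0.4145

0.4145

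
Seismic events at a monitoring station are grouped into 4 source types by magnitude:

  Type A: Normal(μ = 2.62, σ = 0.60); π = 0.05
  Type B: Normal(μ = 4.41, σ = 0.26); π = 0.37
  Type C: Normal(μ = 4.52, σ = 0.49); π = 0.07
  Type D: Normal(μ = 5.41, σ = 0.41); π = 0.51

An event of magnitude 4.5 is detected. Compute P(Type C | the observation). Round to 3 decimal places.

P(component k | x) = π_k·f_k(x) / marginal(x), where marginal(x) = Σ_j π_j·f_j(x).
Component likelihoods at x = 4.5:
  L_A = (1/(0.60·√(2π)))·exp(−(4.5−2.62)²/(2·0.60²)) = 0.664904·exp(-4.90889) = 0.00490745
  L_B = (1/(0.26·√(2π)))·exp(−(4.5−4.41)²/(2·0.26²)) = 1.534393·exp(-0.05991) = 1.44517
  L_C = (1/(0.49·√(2π)))·exp(−(4.5−4.52)²/(2·0.49²)) = 0.814168·exp(-0.00083) = 0.81349
  L_D = (1/(0.41·√(2π)))·exp(−(4.5−5.41)²/(2·0.41²)) = 0.973030·exp(-2.46312) = 0.082872
Multiply by the mixture weights:
  π_A·L_A = 0.05 × 0.00490745 = 0.000245372
  π_B·L_B = 0.37 × 1.44517 = 0.534711
  π_C·L_C = 0.07 × 0.81349 = 0.0569443
  π_D·L_D = 0.51 × 0.082872 = 0.0422647
Evidence: 0.000245372 + 0.534711 + 0.0569443 + 0.0422647 = 0.634166
P(Type C | x) ≈ 0.090

0.090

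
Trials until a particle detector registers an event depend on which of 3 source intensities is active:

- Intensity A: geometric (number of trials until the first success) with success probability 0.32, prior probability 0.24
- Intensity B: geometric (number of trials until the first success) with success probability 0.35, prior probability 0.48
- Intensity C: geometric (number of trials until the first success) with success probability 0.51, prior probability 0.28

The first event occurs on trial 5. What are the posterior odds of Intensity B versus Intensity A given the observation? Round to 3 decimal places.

1.826

Since P(k|x) ∝ w_k f_k(x), the posterior odds are w_i f_i(x) / (w_j f_j(x)).
Component likelihoods at x = 5:
  p_A = 0.0684204
  p_B = 0.0624772
  p_C = 0.0294005
Posterior odds = (w_B·p_B) / (w_A·p_A) = (0.48·0.0624772) / (0.24·0.0684204) = 0.0299891 / 0.0164209 ≈ 1.826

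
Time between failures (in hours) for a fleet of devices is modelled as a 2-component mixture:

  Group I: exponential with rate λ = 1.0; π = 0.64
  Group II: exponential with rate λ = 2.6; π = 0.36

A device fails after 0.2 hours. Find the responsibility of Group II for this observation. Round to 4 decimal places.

0.5150

Posterior ∝ prior × likelihood, so P(k | x) ∝ π_k f_k(x); normalise over all components.
Exponential densities:
  f_I = 0.818731
  f_II = 1.54575
Unnormalised posteriors:
  π_I·f_I = 0.64 × 0.818731 = 0.523988
  π_II·f_II = 0.36 × 1.54575 = 0.556471
Sum: 0.523988 + 0.556471 = 1.08046
Responsibility of Group II: 0.556471 / 1.08046 ≈ 0.5150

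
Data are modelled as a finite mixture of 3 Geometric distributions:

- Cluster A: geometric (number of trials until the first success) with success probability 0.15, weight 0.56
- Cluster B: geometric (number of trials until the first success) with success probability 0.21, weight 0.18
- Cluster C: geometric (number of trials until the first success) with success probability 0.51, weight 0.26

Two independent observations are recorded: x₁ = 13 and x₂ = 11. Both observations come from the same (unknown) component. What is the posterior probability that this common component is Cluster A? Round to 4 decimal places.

The responsibility of component k is π_k f_k(x) divided by Σ_j π_j f_j(x).
Since both observations come from the same component, the likelihood for component k is f_k(x₁)·f_k(x₂).
  f_A = [0.15·(1−0.15)^12 = 0.15·0.142242 = 0.0213363] × [0.0295312] = 0.000630085
  f_B = [0.21·(1−0.21)^12 = 0.21·0.0590915 = 0.0124092] × [0.0198834] = 0.000246737
  f_C = [0.51·(1−0.51)^12 = 0.51·0.000191581 = 9.77064e-05] × [0.000406941] = 3.97607e-08
Multiply by the mixture weights:
  π_A·f_A = 0.56 × 0.000630085 = 0.000352847
  π_B·f_B = 0.18 × 0.000246737 = 4.44127e-05
  π_C·f_C = 0.26 × 3.97607e-08 = 1.03378e-08
Sum: 0.000352847 + 4.44127e-05 + 1.03378e-08 = 0.00039727
Responsibility of Cluster A: 0.000352847 / 0.00039727 ≈ 0.8882

0.8882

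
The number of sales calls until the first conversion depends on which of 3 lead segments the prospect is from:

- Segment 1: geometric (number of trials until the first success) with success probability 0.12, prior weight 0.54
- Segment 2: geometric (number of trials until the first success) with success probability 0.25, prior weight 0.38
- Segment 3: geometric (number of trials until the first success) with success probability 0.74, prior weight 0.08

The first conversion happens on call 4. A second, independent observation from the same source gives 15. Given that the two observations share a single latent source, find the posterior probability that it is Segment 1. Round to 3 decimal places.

Posterior ∝ prior × likelihood, so P(k | x) ∝ π_k f_k(x); normalise over all components.
Since both observations come from the same component, the likelihood for component k is f_k(x₁)·f_k(x₂).
  L_1 = [0.12·(1−0.12)^3 = 0.12·0.681472 = 0.0817766] × [0.0200419] = 0.00163896
  L_2 = [0.25·(1−0.25)^3 = 0.25·0.421875 = 0.105469] × [0.00445449] = 0.000469809
  L_3 = [0.74·(1−0.74)^3 = 0.74·0.017576 = 0.0130062] × [4.77374e-09] = 6.20884e-11
Weight by the priors:
  π_1·L_1 = 0.54 × 0.00163896 = 0.000885038
  π_2·L_2 = 0.38 × 0.000469809 = 0.000178527
  π_3·L_3 = 0.08 × 6.20884e-11 = 4.96707e-12
Sum: 0.000885038 + 0.000178527 + 4.96707e-12 = 0.00106357
So the posterior for Segment 1 is 0.000885038 / 0.00106357 ≈ 0.832.

0.832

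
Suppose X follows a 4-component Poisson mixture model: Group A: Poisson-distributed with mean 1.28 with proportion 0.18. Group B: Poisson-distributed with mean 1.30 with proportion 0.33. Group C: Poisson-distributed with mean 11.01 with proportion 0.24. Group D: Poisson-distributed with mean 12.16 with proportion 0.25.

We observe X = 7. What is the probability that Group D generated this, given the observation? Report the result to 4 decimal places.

Apply Bayes' rule: the posterior for each component is proportional to its prior times its likelihood at x.
Evaluate each component's likelihood at the observed value:
  p_A = e^(−1.28)·1.28^7/7! = 0.000310558
  p_B = e^(−1.30)·1.30^7/7! = 0.000339305
  p_C = e^(−11.01)·11.01^7/7! = 0.0643426
  p_D = e^(−12.16)·12.16^7/7! = 0.0408398
Weight by the priors:
  π_A·p_A = 0.18 × 0.000310558 = 5.59004e-05
  π_B·p_B = 0.33 × 0.000339305 = 0.000111971
  π_C·p_C = 0.24 × 0.0643426 = 0.0154422
  π_D·p_D = 0.25 × 0.0408398 = 0.0102099
Marginal: 5.59004e-05 + 0.000111971 + 0.0154422 + 0.0102099 = 0.02582
Responsibility of Group D: 0.0102099 / 0.02582 ≈ 0.3954

0.3954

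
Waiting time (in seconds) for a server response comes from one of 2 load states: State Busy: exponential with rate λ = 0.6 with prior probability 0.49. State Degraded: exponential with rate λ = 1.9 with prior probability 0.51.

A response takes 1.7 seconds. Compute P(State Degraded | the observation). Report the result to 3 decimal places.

The responsibility of component k is P(Z=k) f_k(x) divided by Σ_j P(Z=j) f_j(x).
Component likelihoods at x = 1.7 seconds:
  p_Busy = 0.6·e^(−0.6·1.7) = 0.6·e^(−1.0200) = 0.216357
  p_Degraded = 1.9·e^(−1.9·1.7) = 1.9·e^(−3.2300) = 0.0751592
Unnormalised posteriors:
  P(Z=Busy)·p_Busy = 0.49 × 0.216357 = 0.106015
  P(Z=Degraded)·p_Degraded = 0.51 × 0.0751592 = 0.0383312
Normaliser: 0.106015 + 0.0383312 = 0.144346
P(State Degraded | x) ≈ 0.266

0.266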